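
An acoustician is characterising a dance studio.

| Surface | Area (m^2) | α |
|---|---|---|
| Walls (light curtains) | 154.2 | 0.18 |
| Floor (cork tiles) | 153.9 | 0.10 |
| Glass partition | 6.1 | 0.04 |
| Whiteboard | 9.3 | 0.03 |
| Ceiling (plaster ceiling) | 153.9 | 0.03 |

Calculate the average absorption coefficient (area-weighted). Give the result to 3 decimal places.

S = Σ Sᵢ = 154.2 + 153.9 + 6.1 + 9.3 + 153.9 = 477.4 m^2.
Weighted sum Σ Sα = 48.286.
ᾱ = 48.286 / 477.4 = 0.101.

0.101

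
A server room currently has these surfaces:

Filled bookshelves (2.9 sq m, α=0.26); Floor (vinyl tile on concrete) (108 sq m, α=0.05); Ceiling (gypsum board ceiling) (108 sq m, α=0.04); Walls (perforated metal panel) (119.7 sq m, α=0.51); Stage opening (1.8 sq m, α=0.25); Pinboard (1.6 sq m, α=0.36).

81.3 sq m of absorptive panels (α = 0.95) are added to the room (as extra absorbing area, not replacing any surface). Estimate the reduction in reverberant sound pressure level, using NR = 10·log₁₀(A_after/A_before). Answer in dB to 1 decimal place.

3.1 dB

Equivalent absorption area: A_before = 2.9×0.26 + 108×0.05 + 108×0.04 + 119.7×0.51 + 1.8×0.25 + 1.6×0.36 = 72.547 sq m.
Added absorption = 81.3 × 0.95 = 77.235 sabins.
New total A_after = 149.782 sabins.
NR = 10·log₁₀(149.782/72.547) = 3.1 dB.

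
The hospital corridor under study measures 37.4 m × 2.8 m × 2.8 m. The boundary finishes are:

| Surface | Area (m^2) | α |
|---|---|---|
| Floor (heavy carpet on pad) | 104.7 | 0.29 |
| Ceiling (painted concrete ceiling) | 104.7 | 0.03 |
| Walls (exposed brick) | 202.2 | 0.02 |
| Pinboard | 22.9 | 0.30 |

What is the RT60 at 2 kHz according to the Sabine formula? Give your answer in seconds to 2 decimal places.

1.06 sec

Summing Sᵢαᵢ: 30.363 + 3.141 + 4.044 + 6.870 → A = 44.418 sabins.
V = 37.4·2.8·2.8 = 293.216 m³.
T = 0.161 V/A = 0.161·293.216/44.418 = 1.06 s.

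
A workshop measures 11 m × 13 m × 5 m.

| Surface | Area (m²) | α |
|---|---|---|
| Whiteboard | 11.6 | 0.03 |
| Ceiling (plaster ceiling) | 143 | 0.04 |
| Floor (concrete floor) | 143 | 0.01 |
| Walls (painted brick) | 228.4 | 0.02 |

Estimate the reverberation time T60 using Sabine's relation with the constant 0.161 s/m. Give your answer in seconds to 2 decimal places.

A = Σ Sᵢαᵢ = 11.6×0.03 + 143×0.04 + 143×0.01 + 228.4×0.02 = 12.066 sabins.
V = 11·13·5 = 715 m³.
T = 0.161 V/A = 0.161·715/12.066 = 9.54 s.

9.54 seconds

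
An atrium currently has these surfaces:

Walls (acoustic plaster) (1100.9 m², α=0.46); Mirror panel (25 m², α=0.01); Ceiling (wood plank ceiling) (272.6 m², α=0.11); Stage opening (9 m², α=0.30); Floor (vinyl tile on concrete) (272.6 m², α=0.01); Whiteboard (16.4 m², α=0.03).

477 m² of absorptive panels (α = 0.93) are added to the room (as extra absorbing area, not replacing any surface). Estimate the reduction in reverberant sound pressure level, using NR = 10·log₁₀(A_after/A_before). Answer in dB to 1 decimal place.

2.6 dB

Equivalent absorption area: A_before = 1100.9·0.46 + 25·0.01 + 272.6·0.11 + 9·0.30 + 272.6·0.01 + 16.4·0.03 = 542.568 m².
Added absorption = 477 × 0.93 = 443.610 sabins.
New total A_after = 986.178 sabins.
NR = 10·log₁₀(986.178/542.568) = 2.6 dB.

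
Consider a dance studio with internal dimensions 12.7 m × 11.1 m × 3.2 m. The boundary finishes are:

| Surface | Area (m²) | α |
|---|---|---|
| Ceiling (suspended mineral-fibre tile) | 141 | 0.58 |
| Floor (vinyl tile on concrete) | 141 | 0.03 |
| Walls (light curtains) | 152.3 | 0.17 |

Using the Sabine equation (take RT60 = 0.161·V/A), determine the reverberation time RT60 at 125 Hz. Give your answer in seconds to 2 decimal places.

0.65 seconds

Total absorption A = 141×0.58 + 141×0.03 + 152.3×0.17
  = 81.780 + 4.230 + 25.891 = 111.901 m² sabins.
Room volume: 451.104 m³.
Sabine: RT60 = 0.161 × 451.104 / 111.901 = 0.65 s.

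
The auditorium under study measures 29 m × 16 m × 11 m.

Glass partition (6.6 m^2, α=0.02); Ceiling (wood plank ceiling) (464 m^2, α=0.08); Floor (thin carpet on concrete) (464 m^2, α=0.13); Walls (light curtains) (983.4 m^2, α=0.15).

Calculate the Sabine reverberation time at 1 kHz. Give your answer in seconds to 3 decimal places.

Summing Sᵢαᵢ: 0.132 + 37.120 + 60.320 + 147.510 → A = 245.082 sabins.
Room volume: 5104 m³.
RT60 = 0.161 · V / A = 0.161 × 5104 / 245.082 = 3.353 s.

3.353 sec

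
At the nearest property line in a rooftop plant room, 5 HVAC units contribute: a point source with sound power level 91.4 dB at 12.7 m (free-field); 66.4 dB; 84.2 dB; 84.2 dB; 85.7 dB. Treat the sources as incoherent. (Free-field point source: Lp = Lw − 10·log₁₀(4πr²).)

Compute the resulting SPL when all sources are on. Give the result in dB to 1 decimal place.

Source at 12.7 m: Lp = 91.4 − 10·log₁₀(4π·12.7²) = 91.4 − 10·log₁₀(2026.830) = 58.3 dB.
Converting to relative power and adding: 10^(58.3/10) + 10^(66.4/10) + 10^(84.2/10) + 10^(84.2/10) + 10^(85.7/10) = 9.026e+08.
L_total = 10·log₁₀(9.026e+08) = 89.6 dB.

89.6 dB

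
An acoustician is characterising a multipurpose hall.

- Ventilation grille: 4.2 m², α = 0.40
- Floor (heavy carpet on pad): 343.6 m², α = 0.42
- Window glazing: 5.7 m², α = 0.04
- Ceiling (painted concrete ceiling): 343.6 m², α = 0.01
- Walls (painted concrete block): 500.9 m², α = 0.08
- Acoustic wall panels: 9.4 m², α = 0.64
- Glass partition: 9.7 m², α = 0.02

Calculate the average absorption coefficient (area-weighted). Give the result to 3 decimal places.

Total surface area S = 1217.1 m².
Weighted sum Σ Sα = 195.938.
ᾱ = A/S = 0.161.

0.161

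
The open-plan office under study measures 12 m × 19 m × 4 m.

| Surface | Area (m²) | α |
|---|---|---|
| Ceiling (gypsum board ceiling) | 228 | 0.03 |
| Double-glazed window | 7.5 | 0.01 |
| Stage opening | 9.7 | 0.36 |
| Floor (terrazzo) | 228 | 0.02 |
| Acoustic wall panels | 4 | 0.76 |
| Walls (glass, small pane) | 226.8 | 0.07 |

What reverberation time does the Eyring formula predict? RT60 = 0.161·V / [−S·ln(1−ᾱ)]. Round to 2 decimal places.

4.23 seconds

S = Σ Sᵢ = 704.0 m².
Absorption A = 228·0.03 + 7.5·0.01 + 9.7·0.36 + 228·0.02 + 4·0.76 + 226.8·0.07 = 33.883 sabins.
Mean coefficient ᾱ = A/S = 0.0481.
Eyring denominator: −S ln(1−ᾱ) = 34.704.
V = 12 × 19 × 4 = 912 m³.
T = 0.161·V/[−S·ln(1−ᾱ)] = 0.161·912/34.704 = 4.23 s.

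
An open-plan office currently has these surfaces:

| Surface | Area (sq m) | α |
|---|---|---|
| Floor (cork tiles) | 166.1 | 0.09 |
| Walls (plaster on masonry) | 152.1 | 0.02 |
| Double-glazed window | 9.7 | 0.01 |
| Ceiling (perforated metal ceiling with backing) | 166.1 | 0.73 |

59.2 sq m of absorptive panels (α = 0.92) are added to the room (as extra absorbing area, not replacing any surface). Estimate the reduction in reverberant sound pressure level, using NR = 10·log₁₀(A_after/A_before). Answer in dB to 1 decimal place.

Summing Sᵢαᵢ: 14.949 + 3.042 + 0.097 + 121.253 → A_before = 139.341 sabins.
Treatment contributes 59.2·0.92 = 54.464 sabins.
A_after = 139.341 + 54.464 = 193.805 sabins.
NR = 10·log₁₀(193.805/139.341) = 1.4 dB.

1.4 dB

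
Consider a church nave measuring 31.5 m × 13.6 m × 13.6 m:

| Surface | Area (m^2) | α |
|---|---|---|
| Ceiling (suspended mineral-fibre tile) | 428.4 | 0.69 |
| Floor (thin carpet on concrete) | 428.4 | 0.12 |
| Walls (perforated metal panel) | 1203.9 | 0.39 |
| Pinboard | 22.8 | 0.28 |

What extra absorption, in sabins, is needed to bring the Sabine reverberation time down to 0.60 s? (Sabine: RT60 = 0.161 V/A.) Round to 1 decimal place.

Summing Sᵢαᵢ: 295.596 + 51.408 + 469.521 + 6.384 → A₁ = 822.909 sabins.
For T = 0.60 s, need A₂ = 0.161·V/T = 0.161·5826.24/0.60 = 1563.374 sabins.
Shortfall: 1563.374 − 822.909 = 740.5 sabins.

740.5 sabins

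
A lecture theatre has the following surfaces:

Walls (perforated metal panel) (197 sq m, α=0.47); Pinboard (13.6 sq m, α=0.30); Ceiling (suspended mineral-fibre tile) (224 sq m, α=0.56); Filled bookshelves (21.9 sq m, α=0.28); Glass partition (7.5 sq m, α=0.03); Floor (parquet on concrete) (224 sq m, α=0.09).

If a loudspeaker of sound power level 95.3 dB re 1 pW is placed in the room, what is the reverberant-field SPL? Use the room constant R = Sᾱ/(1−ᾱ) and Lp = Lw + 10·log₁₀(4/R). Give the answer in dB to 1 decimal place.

Σ(Sᵢαᵢ) = 197·0.47 + 13.6·0.30 + 224·0.56 + 21.9·0.28 + 7.5·0.03 + 224·0.09 = 248.627; total area S = 688.0 sq m.
ᾱ = 0.3614, so room constant R = A/(1−ᾱ) = 389.331 sq m.
Lp = 95.3 + 10·log₁₀(4/389.331) = 95.3 + (-19.88) = 75.4 dB.

75.4 dB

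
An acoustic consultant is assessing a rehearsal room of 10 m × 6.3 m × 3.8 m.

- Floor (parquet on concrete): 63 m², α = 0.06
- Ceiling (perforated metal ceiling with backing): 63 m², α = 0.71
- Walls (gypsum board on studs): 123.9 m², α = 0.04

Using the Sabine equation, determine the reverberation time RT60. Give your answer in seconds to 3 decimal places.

Total absorption A = 63*0.06 + 63*0.71 + 123.9*0.04
  = 3.780 + 44.730 + 4.956 = 53.466 m² sabins.
V = 10·6.3·3.8 = 239.4 m³.
T = 0.161 V/A = 0.161·239.4/53.466 = 0.721 s.

0.721 seconds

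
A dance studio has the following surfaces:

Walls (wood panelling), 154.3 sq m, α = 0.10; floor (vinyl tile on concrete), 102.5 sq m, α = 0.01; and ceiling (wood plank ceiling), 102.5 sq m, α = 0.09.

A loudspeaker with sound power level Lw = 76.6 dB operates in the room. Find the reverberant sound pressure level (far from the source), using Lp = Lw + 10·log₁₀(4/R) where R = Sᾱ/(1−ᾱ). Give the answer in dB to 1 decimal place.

Σ(Sᵢαᵢ) = 154.3×0.10 + 102.5×0.01 + 102.5×0.09 = 25.680; total area S = 359.3 sq m.
ᾱ = 25.680/359.3 = 0.0715; R = Sᾱ/(1−ᾱ) = 25.680/(1−0.0715) = 27.658 sq m.
Lp = Lw + 10 log₁₀(4/R) = 76.6 -8.40 = 68.2 dB.

68.2 dB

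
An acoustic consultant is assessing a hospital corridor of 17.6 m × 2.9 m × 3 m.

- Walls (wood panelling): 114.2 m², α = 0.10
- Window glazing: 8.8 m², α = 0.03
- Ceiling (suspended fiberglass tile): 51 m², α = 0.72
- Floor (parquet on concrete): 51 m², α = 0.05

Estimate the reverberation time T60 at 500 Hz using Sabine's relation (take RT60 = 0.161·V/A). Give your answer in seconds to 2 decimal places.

0.48 sec

Equivalent absorption area: A = 114.2·0.10 + 8.8·0.03 + 51·0.72 + 51·0.05 = 50.954 m².
Room volume: 153.12 m³.
T = 0.161 V/A = 0.161·153.12/50.954 = 0.48 s.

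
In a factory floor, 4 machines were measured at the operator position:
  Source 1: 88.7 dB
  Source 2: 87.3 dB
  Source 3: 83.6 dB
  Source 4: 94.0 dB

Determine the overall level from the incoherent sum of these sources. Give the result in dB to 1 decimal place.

96.0 dB

Converting to relative power and adding: 10^(88.7/10) + 10^(87.3/10) + 10^(83.6/10) + 10^(94.0/10) = 4.019e+09.
L_total = 10·log₁₀(4.019e+09) = 96.0 dB.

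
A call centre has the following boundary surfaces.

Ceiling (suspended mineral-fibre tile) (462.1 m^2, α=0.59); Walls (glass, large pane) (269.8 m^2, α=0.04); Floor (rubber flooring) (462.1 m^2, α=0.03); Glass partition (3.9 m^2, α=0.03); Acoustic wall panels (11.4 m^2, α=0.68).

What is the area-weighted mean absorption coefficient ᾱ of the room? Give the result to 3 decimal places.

0.252

Total surface area S = 1209.3 m^2.
Σ(Sᵢαᵢ) = 462.1*0.59 + 269.8*0.04 + 462.1*0.03 + 3.9*0.03 + 11.4*0.68 = 305.163.
ᾱ = A/S = 0.252.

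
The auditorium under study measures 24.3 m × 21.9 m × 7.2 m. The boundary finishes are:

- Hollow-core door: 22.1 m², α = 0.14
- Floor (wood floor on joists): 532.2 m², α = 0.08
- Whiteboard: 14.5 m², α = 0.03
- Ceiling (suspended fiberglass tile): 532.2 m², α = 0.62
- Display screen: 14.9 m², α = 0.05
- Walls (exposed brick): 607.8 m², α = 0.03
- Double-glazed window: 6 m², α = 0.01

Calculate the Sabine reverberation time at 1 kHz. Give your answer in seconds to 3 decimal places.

1.561 s

Total absorption A = 22.1·0.14 + 532.2·0.08 + 14.5·0.03 + 532.2·0.62 + 14.9·0.05 + 607.8·0.03 + 6·0.01
  = 3.094 + 42.576 + 0.435 + 329.964 + 0.745 + 18.234 + 0.060 = 395.108 m² sabins.
V = 24.3·21.9·7.2 = 3831.624 m³.
RT60 = 0.161 · V / A = 0.161 × 3831.624 / 395.108 = 1.561 s.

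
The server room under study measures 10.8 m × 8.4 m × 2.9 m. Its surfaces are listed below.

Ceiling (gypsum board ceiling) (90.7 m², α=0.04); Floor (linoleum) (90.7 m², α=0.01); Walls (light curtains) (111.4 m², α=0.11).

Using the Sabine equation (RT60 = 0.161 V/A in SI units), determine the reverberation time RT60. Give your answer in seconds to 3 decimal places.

2.523 s

A = Σ Sᵢαᵢ = 90.7*0.04 + 90.7*0.01 + 111.4*0.11 = 16.789 sabins.
Room volume: 263.088 m³.
RT60 = 0.161 · V / A = 0.161 × 263.088 / 16.789 = 2.523 s.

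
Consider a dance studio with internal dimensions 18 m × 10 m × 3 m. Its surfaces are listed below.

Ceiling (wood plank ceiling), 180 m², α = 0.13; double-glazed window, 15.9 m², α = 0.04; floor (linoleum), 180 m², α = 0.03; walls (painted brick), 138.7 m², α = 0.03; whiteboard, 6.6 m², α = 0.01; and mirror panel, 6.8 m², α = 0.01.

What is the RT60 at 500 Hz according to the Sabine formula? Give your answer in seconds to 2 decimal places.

Summing Sᵢαᵢ: 23.400 + 0.636 + 5.400 + 4.161 + 0.066 + 0.068 → A = 33.731 sabins.
Room volume: 540 m³.
T = 0.161 V/A = 0.161·540/33.731 = 2.58 s.

2.58 s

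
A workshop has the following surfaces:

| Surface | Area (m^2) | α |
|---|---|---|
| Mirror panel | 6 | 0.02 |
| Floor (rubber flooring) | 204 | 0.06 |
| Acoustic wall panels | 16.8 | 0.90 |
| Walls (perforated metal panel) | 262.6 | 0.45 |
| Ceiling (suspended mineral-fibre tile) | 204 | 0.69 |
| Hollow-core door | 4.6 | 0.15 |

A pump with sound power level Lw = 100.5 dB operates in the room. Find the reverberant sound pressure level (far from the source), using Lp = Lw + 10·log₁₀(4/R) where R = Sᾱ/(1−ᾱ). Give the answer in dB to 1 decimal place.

Σ(Sᵢαᵢ) = 6·0.02 + 204·0.06 + 16.8·0.90 + 262.6·0.45 + 204·0.69 + 4.6·0.15 = 287.100; total area S = 698.0 m^2.
ᾱ = 0.4113, so room constant R = A/(1−ᾱ) = 487.685 m^2.
Lp = Lw + 10 log₁₀(4/R) = 100.5 -20.86 = 79.6 dB.

79.6 dB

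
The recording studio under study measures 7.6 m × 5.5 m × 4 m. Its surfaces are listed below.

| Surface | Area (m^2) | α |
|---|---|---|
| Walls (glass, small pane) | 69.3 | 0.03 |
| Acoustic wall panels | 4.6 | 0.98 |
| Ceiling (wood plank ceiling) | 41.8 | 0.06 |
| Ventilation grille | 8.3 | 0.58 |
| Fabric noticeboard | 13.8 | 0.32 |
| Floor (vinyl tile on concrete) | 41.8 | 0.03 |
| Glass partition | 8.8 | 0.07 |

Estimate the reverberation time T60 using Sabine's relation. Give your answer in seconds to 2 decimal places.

Equivalent absorption area: A = 69.3*0.03 + 4.6*0.98 + 41.8*0.06 + 8.3*0.58 + 13.8*0.32 + 41.8*0.03 + 8.8*0.07 = 20.195 m^2.
V = 7.6·5.5·4 = 167.2 m³.
RT60 = 0.161 · V / A = 0.161 × 167.2 / 20.195 = 1.33 s.

1.33 s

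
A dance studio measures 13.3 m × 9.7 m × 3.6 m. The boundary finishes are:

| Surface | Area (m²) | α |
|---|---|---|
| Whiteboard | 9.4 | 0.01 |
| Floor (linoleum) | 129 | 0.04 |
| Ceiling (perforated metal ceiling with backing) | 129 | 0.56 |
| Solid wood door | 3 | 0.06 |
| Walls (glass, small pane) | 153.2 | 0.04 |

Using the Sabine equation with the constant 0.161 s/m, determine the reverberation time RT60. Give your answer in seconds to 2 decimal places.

0.89 s

A = Σ Sᵢαᵢ = 9.4·0.01 + 129·0.04 + 129·0.56 + 3·0.06 + 153.2·0.04 = 83.802 sabins.
V = 13.3·9.7·3.6 = 464.436 m³.
RT60 = 0.161 · V / A = 0.161 × 464.436 / 83.802 = 0.89 s.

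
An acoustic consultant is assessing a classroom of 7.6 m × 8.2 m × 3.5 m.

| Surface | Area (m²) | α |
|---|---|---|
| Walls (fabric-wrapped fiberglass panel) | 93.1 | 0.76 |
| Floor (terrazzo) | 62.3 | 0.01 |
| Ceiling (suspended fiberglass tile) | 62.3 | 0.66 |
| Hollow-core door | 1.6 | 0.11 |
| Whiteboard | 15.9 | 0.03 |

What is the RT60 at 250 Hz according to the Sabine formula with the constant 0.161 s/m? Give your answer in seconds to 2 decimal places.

Equivalent absorption area: A = 93.1·0.76 + 62.3·0.01 + 62.3·0.66 + 1.6·0.11 + 15.9·0.03 = 113.150 m².
V = 7.6·8.2·3.5 = 218.12 m³.
Sabine: RT60 = 0.161 × 218.12 / 113.150 = 0.31 s.

0.31 s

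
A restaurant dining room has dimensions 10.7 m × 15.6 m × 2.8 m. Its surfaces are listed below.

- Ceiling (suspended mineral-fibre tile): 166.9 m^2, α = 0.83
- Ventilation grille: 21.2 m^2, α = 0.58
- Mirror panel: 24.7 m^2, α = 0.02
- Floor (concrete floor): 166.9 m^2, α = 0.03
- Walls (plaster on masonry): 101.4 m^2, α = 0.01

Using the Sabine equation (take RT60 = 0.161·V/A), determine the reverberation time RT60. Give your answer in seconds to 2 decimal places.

Total absorption A = 166.9·0.83 + 21.2·0.58 + 24.7·0.02 + 166.9·0.03 + 101.4·0.01
  = 138.527 + 12.296 + 0.494 + 5.007 + 1.014 = 157.338 m^2 sabins.
Volume V = 10.7 × 15.6 × 2.8 = 467.376 m³.
Sabine: RT60 = 0.161 × 467.376 / 157.338 = 0.48 s.

0.48 seconds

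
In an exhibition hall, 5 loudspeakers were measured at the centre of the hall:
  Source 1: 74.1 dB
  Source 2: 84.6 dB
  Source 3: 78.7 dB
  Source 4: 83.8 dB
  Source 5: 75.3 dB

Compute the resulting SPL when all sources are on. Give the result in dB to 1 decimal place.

Converting to relative power and adding: 10^(74.1/10) + 10^(84.6/10) + 10^(78.7/10) + 10^(83.8/10) + 10^(75.3/10) = 6.62e+08.
Combined level = 10 log₁₀(6.62e+08) = 88.2 dB.

88.2 dB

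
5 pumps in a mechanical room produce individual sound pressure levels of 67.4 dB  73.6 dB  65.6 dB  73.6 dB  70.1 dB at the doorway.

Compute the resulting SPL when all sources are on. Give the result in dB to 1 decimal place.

Σ 10^(Lᵢ/10) = 6.518e+07.
Back to dB: 10·log₁₀ Σ = 78.1 dB.

78.1 dB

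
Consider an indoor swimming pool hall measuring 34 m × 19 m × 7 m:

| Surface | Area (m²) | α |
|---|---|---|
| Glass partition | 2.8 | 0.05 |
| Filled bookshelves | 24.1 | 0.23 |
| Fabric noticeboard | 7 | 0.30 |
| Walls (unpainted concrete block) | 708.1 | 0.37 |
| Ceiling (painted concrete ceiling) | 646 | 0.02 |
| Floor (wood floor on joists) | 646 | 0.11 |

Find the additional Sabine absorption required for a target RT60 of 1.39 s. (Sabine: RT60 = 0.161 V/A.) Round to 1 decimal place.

170.0 sabins

Equivalent absorption area: A₁ = 2.8*0.05 + 24.1*0.23 + 7*0.30 + 708.1*0.37 + 646*0.02 + 646*0.11 = 353.760 m².
For T = 1.39 s, need A₂ = 0.161·V/T = 0.161·4522/1.39 = 523.771 sabins.
Shortfall: 523.771 − 353.760 = 170.0 sabins.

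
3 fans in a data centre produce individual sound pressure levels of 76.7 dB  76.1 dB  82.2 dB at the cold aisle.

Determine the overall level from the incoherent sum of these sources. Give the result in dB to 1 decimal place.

84.0 dB

Converting to relative power and adding: 10^(76.7/10) + 10^(76.1/10) + 10^(82.2/10) = 2.535e+08.
Back to dB: 10·log₁₀ Σ = 84.0 dB.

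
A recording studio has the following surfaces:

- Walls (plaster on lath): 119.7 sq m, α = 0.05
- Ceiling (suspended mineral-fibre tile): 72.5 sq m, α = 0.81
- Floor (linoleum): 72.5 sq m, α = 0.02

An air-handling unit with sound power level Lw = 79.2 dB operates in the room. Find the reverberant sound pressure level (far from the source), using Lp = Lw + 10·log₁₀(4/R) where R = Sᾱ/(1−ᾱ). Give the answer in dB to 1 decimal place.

Σ(Sᵢαᵢ) = 119.7×0.05 + 72.5×0.81 + 72.5×0.02 = 66.160; total area S = 264.7 sq m.
ᾱ = 0.2499, so room constant R = A/(1−ᾱ) = 88.202 sq m.
Lp = Lw + 10 log₁₀(4/R) = 79.2 -13.43 = 65.8 dB.

65.8 dB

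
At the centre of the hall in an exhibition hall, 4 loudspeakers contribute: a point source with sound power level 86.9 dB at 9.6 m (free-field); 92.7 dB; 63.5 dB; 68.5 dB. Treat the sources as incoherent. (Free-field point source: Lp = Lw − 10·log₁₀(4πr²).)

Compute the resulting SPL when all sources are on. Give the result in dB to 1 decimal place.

92.7 dB

Source at 9.6 m: Lp = 86.9 − 10·log₁₀(4π·9.6²) = 86.9 − 10·log₁₀(1158.117) = 56.3 dB.
Σ 10^(Lᵢ/10) = 1.872e+09.
L_total = 10·log₁₀(1.872e+09) = 92.7 dB.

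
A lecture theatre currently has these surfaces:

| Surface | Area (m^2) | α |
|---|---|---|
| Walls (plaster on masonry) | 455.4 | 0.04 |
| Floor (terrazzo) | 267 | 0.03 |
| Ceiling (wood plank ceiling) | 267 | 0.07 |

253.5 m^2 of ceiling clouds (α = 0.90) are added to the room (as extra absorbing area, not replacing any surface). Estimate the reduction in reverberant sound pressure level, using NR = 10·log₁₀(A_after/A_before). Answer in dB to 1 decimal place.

7.8 dB

A_before = Σ Sᵢαᵢ = 455.4*0.04 + 267*0.03 + 267*0.07 = 44.916 sabins.
Added absorption = 253.5 × 0.90 = 228.150 sabins.
New total A_after = 273.066 sabins.
Reduction = 10 log₁₀(A_after/A_before) = 10 log₁₀(6.0795) = 7.8 dB.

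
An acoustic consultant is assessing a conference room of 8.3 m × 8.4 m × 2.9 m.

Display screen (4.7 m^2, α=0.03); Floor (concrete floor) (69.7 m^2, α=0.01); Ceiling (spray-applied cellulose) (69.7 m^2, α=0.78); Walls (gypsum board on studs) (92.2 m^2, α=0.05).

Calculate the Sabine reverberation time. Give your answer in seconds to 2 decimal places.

Total absorption A = 4.7*0.03 + 69.7*0.01 + 69.7*0.78 + 92.2*0.05
  = 0.141 + 0.697 + 54.366 + 4.610 = 59.814 m^2 sabins.
Room volume: 202.188 m³.
T = 0.161 V/A = 0.161·202.188/59.814 = 0.54 s.

0.54 seconds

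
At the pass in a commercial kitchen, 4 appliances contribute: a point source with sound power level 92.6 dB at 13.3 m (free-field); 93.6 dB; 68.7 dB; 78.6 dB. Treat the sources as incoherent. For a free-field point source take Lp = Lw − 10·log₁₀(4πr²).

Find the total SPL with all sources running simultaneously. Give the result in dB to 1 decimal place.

Source at 13.3 m: Lp = 92.6 − 10·log₁₀(4π·13.3²) = 92.6 − 10·log₁₀(2222.865) = 59.1 dB.
Sum in the linear (power) domain: Σ 10^(Lᵢ/10) = 10^(59.1/10) + 10^(93.6/10) + 10^(68.7/10) + 10^(78.6/10) = 2.372e+09.
Back to dB: 10·log₁₀ Σ = 93.8 dB.

93.8 dB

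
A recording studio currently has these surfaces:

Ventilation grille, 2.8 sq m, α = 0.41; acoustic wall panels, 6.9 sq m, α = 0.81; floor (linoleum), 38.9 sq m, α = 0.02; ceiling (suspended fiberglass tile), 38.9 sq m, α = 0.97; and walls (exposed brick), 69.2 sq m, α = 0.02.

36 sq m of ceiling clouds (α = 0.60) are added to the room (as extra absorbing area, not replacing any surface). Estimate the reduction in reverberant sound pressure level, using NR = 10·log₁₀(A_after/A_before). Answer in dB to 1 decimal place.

1.7 dB

Summing Sᵢαᵢ: 1.148 + 5.589 + 0.778 + 37.733 + 1.384 → A_before = 46.632 sabins.
Added absorption = 36 × 0.60 = 21.600 sabins.
New total A_after = 68.232 sabins.
Reduction = 10 log₁₀(A_after/A_before) = 10 log₁₀(1.4632) = 1.7 dB.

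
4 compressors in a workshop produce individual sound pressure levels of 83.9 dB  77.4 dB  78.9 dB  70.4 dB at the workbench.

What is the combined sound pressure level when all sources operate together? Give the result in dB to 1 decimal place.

85.9 dB

Σ 10^(Lᵢ/10) = 3.89e+08.
Combined level = 10 log₁₀(3.89e+08) = 85.9 dB.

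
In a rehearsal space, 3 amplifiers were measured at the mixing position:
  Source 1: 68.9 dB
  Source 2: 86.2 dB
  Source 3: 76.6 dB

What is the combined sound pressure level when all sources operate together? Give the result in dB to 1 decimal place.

86.7 dB

Converting to relative power and adding: 10^(68.9/10) + 10^(86.2/10) + 10^(76.6/10) = 4.703e+08.
Back to dB: 10·log₁₀ Σ = 86.7 dB.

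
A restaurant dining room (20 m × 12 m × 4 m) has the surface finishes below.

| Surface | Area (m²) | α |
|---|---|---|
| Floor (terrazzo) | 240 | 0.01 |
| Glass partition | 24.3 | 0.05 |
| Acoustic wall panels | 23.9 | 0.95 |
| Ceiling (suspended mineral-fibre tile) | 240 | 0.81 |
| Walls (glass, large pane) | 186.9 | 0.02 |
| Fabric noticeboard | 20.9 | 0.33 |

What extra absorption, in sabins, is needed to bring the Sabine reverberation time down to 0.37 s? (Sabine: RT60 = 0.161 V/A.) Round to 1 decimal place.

186.4 sabins

Equivalent absorption area: A₁ = 240·0.01 + 24.3·0.05 + 23.9·0.95 + 240·0.81 + 186.9·0.02 + 20.9·0.33 = 231.355 m².
For T = 0.37 s, need A₂ = 0.161·V/T = 0.161·960/0.37 = 417.730 sabins.
Shortfall: 417.730 − 231.355 = 186.4 sabins.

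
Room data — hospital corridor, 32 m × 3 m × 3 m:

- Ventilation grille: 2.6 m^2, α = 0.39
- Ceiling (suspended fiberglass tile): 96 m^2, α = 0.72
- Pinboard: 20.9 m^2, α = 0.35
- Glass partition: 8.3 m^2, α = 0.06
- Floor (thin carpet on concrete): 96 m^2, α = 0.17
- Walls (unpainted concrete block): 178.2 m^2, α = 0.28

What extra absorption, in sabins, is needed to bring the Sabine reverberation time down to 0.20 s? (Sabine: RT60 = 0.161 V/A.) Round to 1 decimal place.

Total absorption A₁ = 2.6×0.39 + 96×0.72 + 20.9×0.35 + 8.3×0.06 + 96×0.17 + 178.2×0.28
  = 1.014 + 69.120 + 7.315 + 0.498 + 16.320 + 49.896 = 144.163 m^2 sabins.
V = 288 m³. Required absorption A₂ = 0.161 × 288 / 0.20 = 231.840 sabins.
Additional absorption ΔA = 231.840 − 144.163 = 87.7 sabins.

87.7 sabins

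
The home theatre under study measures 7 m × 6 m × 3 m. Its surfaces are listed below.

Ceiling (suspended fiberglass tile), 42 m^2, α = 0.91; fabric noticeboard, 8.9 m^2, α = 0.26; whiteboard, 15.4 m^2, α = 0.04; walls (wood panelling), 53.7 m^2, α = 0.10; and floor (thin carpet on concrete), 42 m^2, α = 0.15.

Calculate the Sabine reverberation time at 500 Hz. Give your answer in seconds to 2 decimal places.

0.38 s

A = Σ Sᵢαᵢ = 42·0.91 + 8.9·0.26 + 15.4·0.04 + 53.7·0.10 + 42·0.15 = 52.820 sabins.
V = 7·6·3 = 126 m³.
Sabine: RT60 = 0.161 × 126 / 52.820 = 0.38 s.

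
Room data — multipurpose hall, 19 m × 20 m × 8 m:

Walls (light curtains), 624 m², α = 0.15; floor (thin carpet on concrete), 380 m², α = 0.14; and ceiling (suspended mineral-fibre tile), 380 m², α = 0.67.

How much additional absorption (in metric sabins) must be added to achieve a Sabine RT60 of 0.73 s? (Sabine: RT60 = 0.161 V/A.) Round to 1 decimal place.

269.1 sabins

Equivalent absorption area: A₁ = 624·0.15 + 380·0.14 + 380·0.67 = 401.400 m².
V = 3040 m³. Required absorption A₂ = 0.161 × 3040 / 0.73 = 670.466 sabins.
Shortfall: 670.466 − 401.400 = 269.1 sabins.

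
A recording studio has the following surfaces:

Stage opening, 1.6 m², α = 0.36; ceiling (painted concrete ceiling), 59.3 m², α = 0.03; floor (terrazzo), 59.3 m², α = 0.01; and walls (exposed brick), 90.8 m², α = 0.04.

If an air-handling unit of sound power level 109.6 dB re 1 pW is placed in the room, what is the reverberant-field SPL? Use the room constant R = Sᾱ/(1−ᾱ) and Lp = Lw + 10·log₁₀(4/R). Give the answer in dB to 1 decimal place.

Σ(Sᵢαᵢ) = 1.6·0.36 + 59.3·0.03 + 59.3·0.01 + 90.8·0.04 = 6.580; total area S = 211.0 m².
ᾱ = 6.580/211.0 = 0.0312; R = Sᾱ/(1−ᾱ) = 6.580/(1−0.0312) = 6.792 m².
Lp = Lw + 10 log₁₀(4/R) = 109.6 -2.30 = 107.3 dB.

107.3 dB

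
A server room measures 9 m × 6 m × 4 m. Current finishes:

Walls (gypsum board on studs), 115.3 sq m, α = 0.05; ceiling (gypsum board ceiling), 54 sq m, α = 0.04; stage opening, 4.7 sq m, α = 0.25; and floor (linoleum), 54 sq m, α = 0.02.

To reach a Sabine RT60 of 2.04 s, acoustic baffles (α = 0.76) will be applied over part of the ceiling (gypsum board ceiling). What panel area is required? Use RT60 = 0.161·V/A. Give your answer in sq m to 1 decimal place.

Equivalent absorption area: A₁ = 115.3*0.05 + 54*0.04 + 4.7*0.25 + 54*0.02 = 10.180 sq m.
V = 216 m³. Target absorption A₂ = 0.161 × 216 / 2.04 = 17.047 sabins.
Absorption to add: 17.047 − 10.180 = 6.867 sabins.
Each sq m of panel replacing the ceiling (gypsum board ceiling) adds (0.76 − 0.04) = 0.72 sabins.
Panel area = 6.867 / 0.72 = 9.5 sq m.

9.5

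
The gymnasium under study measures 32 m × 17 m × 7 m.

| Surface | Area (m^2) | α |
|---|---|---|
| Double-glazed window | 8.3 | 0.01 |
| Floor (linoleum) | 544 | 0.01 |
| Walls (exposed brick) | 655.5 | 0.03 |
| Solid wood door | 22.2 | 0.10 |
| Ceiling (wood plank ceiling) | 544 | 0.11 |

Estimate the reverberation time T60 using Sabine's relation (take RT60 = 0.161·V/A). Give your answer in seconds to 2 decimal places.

Equivalent absorption area: A = 8.3·0.01 + 544·0.01 + 655.5·0.03 + 22.2·0.10 + 544·0.11 = 87.248 m^2.
V = 32·17·7 = 3808 m³.
RT60 = 0.161 · V / A = 0.161 × 3808 / 87.248 = 7.03 s.

7.03 s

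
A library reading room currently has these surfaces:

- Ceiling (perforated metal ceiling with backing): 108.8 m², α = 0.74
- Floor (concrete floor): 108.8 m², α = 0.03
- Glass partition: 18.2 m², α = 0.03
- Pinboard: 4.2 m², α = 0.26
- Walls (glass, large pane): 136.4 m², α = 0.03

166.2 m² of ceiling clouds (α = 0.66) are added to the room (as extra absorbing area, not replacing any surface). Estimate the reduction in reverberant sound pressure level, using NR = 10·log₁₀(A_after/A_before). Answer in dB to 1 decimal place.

Total absorption A_before = 108.8·0.74 + 108.8·0.03 + 18.2·0.03 + 4.2·0.26 + 136.4·0.03
  = 80.512 + 3.264 + 0.546 + 1.092 + 4.092 = 89.506 m² sabins.
Treatment contributes 166.2·0.66 = 109.692 sabins.
A_after = 89.506 + 109.692 = 199.198 sabins.
NR = 10·log₁₀(199.198/89.506) = 3.5 dB.

3.5 dB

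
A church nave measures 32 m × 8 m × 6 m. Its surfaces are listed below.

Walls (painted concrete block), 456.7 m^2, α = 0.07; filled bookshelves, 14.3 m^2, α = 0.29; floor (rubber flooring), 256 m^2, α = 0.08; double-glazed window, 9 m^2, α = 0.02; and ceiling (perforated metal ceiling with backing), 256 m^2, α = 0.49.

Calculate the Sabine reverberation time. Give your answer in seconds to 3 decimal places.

Equivalent absorption area: A = 456.7×0.07 + 14.3×0.29 + 256×0.08 + 9×0.02 + 256×0.49 = 182.216 m^2.
Room volume: 1536 m³.
T = 0.161 V/A = 0.161·1536/182.216 = 1.357 s.

1.357 s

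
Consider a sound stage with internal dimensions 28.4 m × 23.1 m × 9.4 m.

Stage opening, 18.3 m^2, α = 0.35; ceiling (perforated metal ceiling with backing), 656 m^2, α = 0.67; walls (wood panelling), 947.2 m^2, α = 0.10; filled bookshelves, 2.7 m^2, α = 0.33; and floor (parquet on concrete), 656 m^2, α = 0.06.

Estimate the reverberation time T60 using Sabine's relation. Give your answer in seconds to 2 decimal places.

Total absorption A = 18.3×0.35 + 656×0.67 + 947.2×0.10 + 2.7×0.33 + 656×0.06
  = 6.405 + 439.520 + 94.720 + 0.891 + 39.360 = 580.896 m^2 sabins.
Room volume: 6166.776 m³.
RT60 = 0.161 · V / A = 0.161 × 6166.776 / 580.896 = 1.71 s.

1.71 seconds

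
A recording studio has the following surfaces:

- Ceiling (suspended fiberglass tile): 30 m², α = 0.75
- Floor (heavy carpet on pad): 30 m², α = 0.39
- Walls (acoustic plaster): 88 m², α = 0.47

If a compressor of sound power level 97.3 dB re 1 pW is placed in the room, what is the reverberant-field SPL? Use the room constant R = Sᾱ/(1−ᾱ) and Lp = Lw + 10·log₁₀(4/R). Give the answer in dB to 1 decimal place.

A = 75.560 sabins; S = 148.0 m².
ᾱ = 0.5105, so room constant R = A/(1−ᾱ) = 154.362 m².
Lp = 97.3 + 10·log₁₀(4/154.362) = 97.3 + (-15.86) = 81.4 dB.

81.4 dB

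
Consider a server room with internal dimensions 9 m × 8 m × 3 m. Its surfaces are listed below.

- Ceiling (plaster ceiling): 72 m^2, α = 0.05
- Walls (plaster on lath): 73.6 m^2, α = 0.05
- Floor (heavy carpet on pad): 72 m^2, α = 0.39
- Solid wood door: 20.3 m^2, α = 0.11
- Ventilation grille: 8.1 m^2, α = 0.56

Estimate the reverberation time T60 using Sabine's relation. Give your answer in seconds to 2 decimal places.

Total absorption A = 72·0.05 + 73.6·0.05 + 72·0.39 + 20.3·0.11 + 8.1·0.56
  = 3.600 + 3.680 + 28.080 + 2.233 + 4.536 = 42.129 m^2 sabins.
V = 9·8·3 = 216 m³.
Sabine: RT60 = 0.161 × 216 / 42.129 = 0.83 s.

0.83 s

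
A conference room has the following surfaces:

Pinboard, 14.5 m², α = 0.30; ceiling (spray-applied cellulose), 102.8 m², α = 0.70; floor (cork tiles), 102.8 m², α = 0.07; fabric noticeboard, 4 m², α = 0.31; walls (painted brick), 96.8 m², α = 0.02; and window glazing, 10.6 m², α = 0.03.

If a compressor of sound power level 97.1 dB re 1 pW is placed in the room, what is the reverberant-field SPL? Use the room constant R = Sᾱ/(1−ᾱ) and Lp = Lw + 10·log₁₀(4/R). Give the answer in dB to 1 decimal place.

82.4 dB

Σ(Sᵢαᵢ) = 14.5·0.30 + 102.8·0.70 + 102.8·0.07 + 4·0.31 + 96.8·0.02 + 10.6·0.03 = 87.000; total area S = 331.5 m².
ᾱ = 87.000/331.5 = 0.2624; R = Sᾱ/(1−ᾱ) = 87.000/(1−0.2624) = 117.950 m².
Lp = Lw + 10 log₁₀(4/R) = 97.1 -14.70 = 82.4 dB.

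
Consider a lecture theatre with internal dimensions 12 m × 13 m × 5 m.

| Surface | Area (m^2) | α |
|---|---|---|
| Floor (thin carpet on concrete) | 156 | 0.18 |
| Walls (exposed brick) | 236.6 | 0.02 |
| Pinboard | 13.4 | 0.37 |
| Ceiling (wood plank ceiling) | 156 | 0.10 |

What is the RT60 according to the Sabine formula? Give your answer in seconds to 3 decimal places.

Equivalent absorption area: A = 156*0.18 + 236.6*0.02 + 13.4*0.37 + 156*0.10 = 53.370 m^2.
Room volume: 780 m³.
T = 0.161 V/A = 0.161·780/53.370 = 2.353 s.

2.353 seconds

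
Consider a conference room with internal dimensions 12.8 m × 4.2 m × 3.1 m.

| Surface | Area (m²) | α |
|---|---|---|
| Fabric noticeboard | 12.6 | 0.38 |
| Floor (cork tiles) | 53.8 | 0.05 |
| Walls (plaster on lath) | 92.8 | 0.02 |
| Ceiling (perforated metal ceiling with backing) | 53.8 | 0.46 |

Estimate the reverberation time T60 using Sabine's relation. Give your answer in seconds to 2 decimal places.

A = Σ Sᵢαᵢ = 12.6·0.38 + 53.8·0.05 + 92.8·0.02 + 53.8·0.46 = 34.082 sabins.
Room volume: 166.656 m³.
T = 0.161 V/A = 0.161·166.656/34.082 = 0.79 s.

0.79 s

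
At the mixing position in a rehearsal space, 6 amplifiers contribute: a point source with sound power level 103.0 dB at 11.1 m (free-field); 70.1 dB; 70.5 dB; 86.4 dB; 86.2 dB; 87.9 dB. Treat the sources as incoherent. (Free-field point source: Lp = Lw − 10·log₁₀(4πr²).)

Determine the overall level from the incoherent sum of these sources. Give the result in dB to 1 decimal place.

Source at 11.1 m: Lp = 103.0 − 10·log₁₀(4π·11.1²) = 103.0 − 10·log₁₀(1548.303) = 71.1 dB.
Sum in the linear (power) domain: Σ 10^(Lᵢ/10) = 10^(71.1/10) + 10^(70.1/10) + 10^(70.5/10) + 10^(86.4/10) + 10^(86.2/10) + 10^(87.9/10) = 1.504e+09.
L_total = 10·log₁₀(1.504e+09) = 91.8 dB.

91.8 dB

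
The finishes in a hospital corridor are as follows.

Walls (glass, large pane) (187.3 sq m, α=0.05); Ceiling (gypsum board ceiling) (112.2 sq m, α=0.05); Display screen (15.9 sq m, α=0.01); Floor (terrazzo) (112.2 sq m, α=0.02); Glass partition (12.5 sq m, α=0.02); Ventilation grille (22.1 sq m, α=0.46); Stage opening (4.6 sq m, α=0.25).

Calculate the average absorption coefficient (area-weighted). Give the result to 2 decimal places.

0.06

S = Σ Sᵢ = 187.3 + 112.2 + 15.9 + 112.2 + 12.5 + 22.1 + 4.6 = 466.8 sq m.
A = 187.3*0.05 + 112.2*0.05 + 15.9*0.01 + 112.2*0.02 + 12.5*0.02 + 22.1*0.46 + 4.6*0.25 = 28.944 sabins.
ᾱ = 28.944 / 466.8 = 0.06.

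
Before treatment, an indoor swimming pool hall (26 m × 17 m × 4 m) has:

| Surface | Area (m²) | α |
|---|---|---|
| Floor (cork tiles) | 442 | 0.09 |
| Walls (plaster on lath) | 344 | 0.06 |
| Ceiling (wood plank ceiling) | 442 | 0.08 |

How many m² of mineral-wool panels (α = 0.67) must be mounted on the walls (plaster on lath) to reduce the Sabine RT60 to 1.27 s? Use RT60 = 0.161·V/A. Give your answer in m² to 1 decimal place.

Total absorption A₁ = 442×0.09 + 344×0.06 + 442×0.08
  = 39.780 + 20.640 + 35.360 = 95.780 m² sabins.
V = 1768 m³. Target absorption A₂ = 0.161 × 1768 / 1.27 = 224.132 sabins.
Absorption to add: 224.132 − 95.780 = 128.352 sabins.
Net gain per m²: Δα = 0.67 − 0.06 = 0.61.
Panel area = 128.352 / 0.61 = 210.4 m².

210.4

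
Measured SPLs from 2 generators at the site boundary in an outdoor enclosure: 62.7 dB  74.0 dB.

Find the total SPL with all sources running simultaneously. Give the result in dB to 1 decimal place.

Sum in the linear (power) domain: Σ 10^(Lᵢ/10) = 10^(62.7/10) + 10^(74.0/10) = 2.698e+07.
Back to dB: 10·log₁₀ Σ = 74.3 dB.

74.3 dB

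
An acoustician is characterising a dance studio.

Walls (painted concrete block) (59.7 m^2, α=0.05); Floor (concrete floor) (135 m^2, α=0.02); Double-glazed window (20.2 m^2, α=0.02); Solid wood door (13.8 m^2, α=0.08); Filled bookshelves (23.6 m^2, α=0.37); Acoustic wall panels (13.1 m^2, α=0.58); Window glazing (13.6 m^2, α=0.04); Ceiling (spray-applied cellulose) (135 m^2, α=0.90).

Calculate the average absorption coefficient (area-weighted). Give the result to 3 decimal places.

0.352

Total surface area S = 414.0 m^2.
A = 59.7·0.05 + 135·0.02 + 20.2·0.02 + 13.8·0.08 + 23.6·0.37 + 13.1·0.58 + 13.6·0.04 + 135·0.90 = 145.567 sabins.
ᾱ = 145.567 / 414.0 = 0.352.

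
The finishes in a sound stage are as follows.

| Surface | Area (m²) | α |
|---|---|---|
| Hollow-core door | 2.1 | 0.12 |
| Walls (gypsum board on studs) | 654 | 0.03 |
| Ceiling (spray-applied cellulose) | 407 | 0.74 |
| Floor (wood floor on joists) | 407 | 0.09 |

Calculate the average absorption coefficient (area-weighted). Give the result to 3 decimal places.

0.243

Total surface area S = 1470.1 m².
Σ(Sᵢαᵢ) = 2.1×0.12 + 654×0.03 + 407×0.74 + 407×0.09 = 357.682.
ᾱ = 357.682 / 1470.1 = 0.243.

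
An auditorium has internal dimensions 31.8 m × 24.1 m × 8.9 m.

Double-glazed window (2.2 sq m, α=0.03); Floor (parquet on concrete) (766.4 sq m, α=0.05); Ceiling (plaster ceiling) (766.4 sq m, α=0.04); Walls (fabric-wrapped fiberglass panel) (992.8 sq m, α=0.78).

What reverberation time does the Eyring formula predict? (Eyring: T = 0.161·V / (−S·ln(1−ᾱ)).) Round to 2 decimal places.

S = Σ Sᵢ = 2527.8 sq m.
Σ(Sᵢαᵢ) = 2.2×0.03 + 766.4×0.05 + 766.4×0.04 + 992.8×0.78 = 843.426.
ᾱ = 843.426 / 2527.8 = 0.3337.
−S·ln(1−ᾱ) = −2527.8 × ln(1 − 0.3337) = 1026.325.
V = 31.8 × 24.1 × 8.9 = 6820.782 m³.
RT60 = 0.161 × 6820.782 / 1026.325 = 1.07 s.

1.07 sec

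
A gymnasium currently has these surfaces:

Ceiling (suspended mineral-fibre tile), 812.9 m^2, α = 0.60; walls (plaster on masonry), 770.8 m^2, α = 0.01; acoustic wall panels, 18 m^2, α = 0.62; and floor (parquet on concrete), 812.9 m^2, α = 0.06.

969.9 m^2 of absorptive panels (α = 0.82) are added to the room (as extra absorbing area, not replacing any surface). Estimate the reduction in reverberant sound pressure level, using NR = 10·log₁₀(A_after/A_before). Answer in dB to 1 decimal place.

Equivalent absorption area: A_before = 812.9*0.60 + 770.8*0.01 + 18*0.62 + 812.9*0.06 = 555.382 m^2.
Added absorption = 969.9 × 0.82 = 795.318 sabins.
A_after = 555.382 + 795.318 = 1350.700 sabins.
NR = 10·log₁₀(1350.700/555.382) = 3.9 dB.

3.9 dB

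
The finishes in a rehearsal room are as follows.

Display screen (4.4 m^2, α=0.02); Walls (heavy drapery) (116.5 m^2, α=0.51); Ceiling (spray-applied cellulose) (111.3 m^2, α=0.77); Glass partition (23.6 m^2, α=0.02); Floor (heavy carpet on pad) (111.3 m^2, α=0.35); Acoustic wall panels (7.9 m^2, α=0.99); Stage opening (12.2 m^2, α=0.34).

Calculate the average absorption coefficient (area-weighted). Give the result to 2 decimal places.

0.51

S = Σ Sᵢ = 4.4 + 116.5 + 111.3 + 23.6 + 111.3 + 7.9 + 12.2 = 387.2 m^2.
Σ(Sᵢαᵢ) = 4.4*0.02 + 116.5*0.51 + 111.3*0.77 + 23.6*0.02 + 111.3*0.35 + 7.9*0.99 + 12.2*0.34 = 196.600.
ᾱ = A/S = 0.51.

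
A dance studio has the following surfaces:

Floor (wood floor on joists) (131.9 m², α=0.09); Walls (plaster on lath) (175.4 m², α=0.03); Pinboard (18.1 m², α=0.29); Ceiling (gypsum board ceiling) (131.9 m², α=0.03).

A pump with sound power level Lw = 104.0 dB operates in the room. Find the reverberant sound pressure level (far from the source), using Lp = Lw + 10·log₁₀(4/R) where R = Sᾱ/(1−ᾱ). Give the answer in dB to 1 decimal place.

A = 26.339 sabins; S = 457.3 m².
ᾱ = 0.0576, so room constant R = A/(1−ᾱ) = 27.949 m².
Lp = Lw + 10 log₁₀(4/R) = 104.0 -8.44 = 95.6 dB.

95.6 dB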